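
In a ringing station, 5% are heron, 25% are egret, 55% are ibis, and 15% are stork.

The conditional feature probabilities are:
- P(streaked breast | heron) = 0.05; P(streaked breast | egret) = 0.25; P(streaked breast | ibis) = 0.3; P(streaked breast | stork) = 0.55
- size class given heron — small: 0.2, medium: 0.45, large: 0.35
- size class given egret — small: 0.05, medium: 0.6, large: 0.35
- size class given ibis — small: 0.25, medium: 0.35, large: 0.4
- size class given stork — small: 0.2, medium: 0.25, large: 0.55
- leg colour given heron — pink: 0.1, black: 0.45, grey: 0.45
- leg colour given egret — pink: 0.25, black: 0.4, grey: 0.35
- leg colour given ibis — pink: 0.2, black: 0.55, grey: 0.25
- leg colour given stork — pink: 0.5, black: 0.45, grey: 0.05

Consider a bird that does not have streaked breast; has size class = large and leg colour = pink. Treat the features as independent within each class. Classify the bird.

ibis

heron: 0.05 × (1−0.05) × 0.35 × 0.1 = 0.0016625
egret: 0.25 × (1−0.25) × 0.35 × 0.25 = 0.01640625
ibis: 0.55 × (1−0.3) × 0.4 × 0.2 = 0.0308
stork: 0.15 × (1−0.55) × 0.55 × 0.5 = 0.0185625
Highest score → ibis.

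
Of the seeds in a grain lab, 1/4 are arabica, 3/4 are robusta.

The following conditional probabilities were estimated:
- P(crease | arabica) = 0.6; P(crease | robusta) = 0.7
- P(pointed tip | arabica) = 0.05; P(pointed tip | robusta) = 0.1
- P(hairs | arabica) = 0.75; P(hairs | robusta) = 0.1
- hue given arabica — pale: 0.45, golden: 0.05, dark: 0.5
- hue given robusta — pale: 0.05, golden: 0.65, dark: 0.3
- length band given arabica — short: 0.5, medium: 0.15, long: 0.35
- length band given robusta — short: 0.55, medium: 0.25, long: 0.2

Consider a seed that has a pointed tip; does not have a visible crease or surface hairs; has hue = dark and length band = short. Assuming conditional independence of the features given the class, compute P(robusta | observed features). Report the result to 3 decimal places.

arabica: 0.25 × (1−0.6) × 0.05 × (1−0.75) × 0.5 × 0.5 = 0.0003125
robusta: 0.75 × (1−0.7) × 0.1 × (1−0.1) × 0.3 × 0.55 = 0.00334125
P(robusta | x) = 0.00334125 / 0.00365375 ≈ 0.914

0.914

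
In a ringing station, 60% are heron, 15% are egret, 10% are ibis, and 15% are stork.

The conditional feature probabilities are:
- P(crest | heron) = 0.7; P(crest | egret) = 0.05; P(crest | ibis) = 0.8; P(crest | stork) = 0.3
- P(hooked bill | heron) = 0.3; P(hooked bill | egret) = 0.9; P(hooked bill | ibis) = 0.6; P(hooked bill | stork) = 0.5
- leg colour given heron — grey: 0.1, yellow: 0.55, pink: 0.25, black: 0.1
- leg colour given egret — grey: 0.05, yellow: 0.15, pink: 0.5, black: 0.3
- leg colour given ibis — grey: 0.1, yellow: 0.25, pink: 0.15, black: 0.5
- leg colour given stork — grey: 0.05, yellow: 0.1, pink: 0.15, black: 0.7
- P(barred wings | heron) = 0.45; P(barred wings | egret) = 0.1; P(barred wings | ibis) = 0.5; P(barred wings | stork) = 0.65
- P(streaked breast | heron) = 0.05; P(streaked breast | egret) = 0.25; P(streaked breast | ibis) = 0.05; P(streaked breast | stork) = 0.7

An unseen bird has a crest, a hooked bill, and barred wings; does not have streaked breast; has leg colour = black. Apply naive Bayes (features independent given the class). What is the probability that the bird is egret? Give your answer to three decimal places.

heron: 0.6 × 0.7 × 0.3 × 0.1 × 0.45 × (1−0.05) = 0.0053865
egret: 0.15 × 0.05 × 0.9 × 0.3 × 0.1 × (1−0.25) = 0.000151875
ibis: 0.1 × 0.8 × 0.6 × 0.5 × 0.5 × (1−0.05) = 0.0114
stork: 0.15 × 0.3 × 0.5 × 0.7 × 0.65 × (1−0.7) = 0.00307125
P(egret | x) = 0.000151875 / 0.020009625 ≈ 0.008

0.008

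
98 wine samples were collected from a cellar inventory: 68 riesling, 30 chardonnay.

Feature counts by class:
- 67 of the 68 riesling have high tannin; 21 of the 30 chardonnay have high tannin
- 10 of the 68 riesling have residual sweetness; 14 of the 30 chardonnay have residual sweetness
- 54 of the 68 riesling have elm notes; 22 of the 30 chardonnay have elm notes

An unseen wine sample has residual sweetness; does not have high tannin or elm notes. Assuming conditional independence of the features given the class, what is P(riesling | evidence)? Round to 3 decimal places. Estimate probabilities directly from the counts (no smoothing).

0.026

riesling: (68/98) × (1/68) × (10/68) × (14/68) ≈ 0.000308947
chardonnay: (30/98) × (9/30) × (14/30) × (8/30) ≈ 0.0114286
P(riesling | x) = 0.000308947 / 0.011737547 ≈ 0.026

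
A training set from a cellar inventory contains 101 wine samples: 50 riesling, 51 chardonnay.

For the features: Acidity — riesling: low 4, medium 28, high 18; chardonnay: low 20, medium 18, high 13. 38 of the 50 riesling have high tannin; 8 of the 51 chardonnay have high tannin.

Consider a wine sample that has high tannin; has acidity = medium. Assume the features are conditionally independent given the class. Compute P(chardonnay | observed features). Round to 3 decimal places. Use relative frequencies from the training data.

0.117

riesling: (50/101) × (28/50) × (38/50) ≈ 0.210693
chardonnay: (51/101) × (18/51) × (8/51) ≈ 0.0279557
P(chardonnay | x) = 0.0279557 / 0.2386487 ≈ 0.117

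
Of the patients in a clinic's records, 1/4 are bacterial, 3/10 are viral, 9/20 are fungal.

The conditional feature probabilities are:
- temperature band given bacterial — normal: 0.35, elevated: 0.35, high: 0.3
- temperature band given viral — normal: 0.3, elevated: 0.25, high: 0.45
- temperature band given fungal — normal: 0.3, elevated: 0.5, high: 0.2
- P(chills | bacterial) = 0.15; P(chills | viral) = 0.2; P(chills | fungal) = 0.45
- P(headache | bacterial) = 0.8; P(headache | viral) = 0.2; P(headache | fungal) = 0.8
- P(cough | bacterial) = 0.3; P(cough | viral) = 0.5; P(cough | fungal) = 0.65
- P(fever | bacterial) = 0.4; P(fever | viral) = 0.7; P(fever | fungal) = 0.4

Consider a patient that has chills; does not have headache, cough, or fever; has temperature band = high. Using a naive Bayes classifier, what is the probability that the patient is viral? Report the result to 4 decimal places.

bacterial: 0.25 × 0.3 × 0.15 × (1−0.8) × (1−0.3) × (1−0.4) = 0.000945
viral: 0.3 × 0.45 × 0.2 × (1−0.2) × (1−0.5) × (1−0.7) = 0.00324
fungal: 0.45 × 0.2 × 0.45 × (1−0.8) × (1−0.65) × (1−0.4) = 0.001701
P(viral | x) = 0.00324 / 0.005886 ≈ 0.5505

0.5505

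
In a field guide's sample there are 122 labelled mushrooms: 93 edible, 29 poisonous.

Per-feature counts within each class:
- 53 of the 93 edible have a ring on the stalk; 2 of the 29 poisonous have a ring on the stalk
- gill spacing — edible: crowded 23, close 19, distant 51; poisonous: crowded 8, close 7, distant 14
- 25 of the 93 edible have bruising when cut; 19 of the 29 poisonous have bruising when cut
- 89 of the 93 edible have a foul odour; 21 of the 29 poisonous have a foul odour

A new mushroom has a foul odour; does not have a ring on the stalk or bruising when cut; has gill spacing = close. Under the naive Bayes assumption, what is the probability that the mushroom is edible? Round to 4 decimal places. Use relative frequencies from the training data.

0.7785

edible: (93/122) × (40/93) × (19/93) × (68/93) × (89/93) ≈ 0.046871
poisonous: (29/122) × (27/29) × (7/29) × (10/29) × (21/29) ≈ 0.0133391
P(edible | x) = 0.046871 / 0.0602101 ≈ 0.7785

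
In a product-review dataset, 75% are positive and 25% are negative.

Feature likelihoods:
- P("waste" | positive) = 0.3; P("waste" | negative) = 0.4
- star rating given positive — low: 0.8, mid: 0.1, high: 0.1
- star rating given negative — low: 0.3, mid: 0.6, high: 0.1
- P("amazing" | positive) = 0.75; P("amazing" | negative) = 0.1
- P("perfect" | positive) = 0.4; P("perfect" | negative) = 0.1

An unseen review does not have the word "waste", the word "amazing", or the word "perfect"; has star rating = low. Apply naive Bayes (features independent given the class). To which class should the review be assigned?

positive

positive: 0.75 × (1−0.3) × 0.8 × (1−0.75) × (1−0.4) = 0.063
negative: 0.25 × (1−0.4) × 0.3 × (1−0.1) × (1−0.1) = 0.03645
Highest score → positive.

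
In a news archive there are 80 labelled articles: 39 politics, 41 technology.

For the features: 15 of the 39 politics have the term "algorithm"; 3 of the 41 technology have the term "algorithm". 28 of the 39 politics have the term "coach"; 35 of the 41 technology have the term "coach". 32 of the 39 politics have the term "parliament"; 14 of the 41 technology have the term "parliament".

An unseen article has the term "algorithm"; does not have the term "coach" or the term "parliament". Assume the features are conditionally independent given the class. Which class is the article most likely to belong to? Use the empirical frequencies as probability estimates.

politics

politics: (39/80) × (15/39) × (11/39) × (7/39) ≈ 0.00949211
technology: (41/80) × (3/41) × (6/41) × (27/41) ≈ 0.00361392
Highest score → politics.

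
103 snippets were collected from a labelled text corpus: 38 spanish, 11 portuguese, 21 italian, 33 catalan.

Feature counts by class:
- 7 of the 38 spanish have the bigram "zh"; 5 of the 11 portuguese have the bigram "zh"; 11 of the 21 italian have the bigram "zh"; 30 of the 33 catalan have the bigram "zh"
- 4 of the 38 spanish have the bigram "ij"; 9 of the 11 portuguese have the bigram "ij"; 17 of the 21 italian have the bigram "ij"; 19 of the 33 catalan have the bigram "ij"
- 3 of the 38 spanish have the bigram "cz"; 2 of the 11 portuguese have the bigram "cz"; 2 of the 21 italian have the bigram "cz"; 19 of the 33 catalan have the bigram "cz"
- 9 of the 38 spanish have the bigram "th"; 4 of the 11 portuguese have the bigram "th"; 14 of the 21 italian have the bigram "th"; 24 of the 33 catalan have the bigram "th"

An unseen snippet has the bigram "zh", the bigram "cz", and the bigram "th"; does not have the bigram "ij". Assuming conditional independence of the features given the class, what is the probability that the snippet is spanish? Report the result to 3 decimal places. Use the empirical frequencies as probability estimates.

0.021

spanish: (38/103) × (7/38) × (34/38) × (3/38) × (9/38) ≈ 0.00113698
portuguese: (11/103) × (5/11) × (2/11) × (2/11) × (4/11) ≈ 0.000583545
italian: (21/103) × (11/21) × (4/21) × (2/21) × (14/21) ≈ 0.00129156
catalan: (33/103) × (30/33) × (14/33) × (19/33) × (24/33) ≈ 0.051741
P(spanish | x) = 0.00113698 / 0.054753085 ≈ 0.021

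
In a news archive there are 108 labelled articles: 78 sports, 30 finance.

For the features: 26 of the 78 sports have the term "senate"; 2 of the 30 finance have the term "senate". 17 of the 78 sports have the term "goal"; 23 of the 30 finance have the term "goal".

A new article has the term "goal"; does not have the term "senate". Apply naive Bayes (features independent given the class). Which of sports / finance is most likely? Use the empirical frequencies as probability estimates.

finance

sports: (78/108) × (52/78) × (17/78) ≈ 0.104938
finance: (30/108) × (28/30) × (23/30) ≈ 0.198765
Highest score → finance.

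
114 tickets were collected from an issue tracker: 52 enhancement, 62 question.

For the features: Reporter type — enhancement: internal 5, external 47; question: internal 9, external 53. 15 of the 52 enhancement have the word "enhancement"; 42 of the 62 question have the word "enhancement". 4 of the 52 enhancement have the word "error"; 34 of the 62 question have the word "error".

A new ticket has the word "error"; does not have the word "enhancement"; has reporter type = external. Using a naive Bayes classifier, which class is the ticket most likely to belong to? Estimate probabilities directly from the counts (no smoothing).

enhancement: (52/114) × (47/52) × (37/52) × (4/52) ≈ 0.0225657
question: (62/114) × (53/62) × (20/62) × (34/62) ≈ 0.0822425
Highest score → question.

question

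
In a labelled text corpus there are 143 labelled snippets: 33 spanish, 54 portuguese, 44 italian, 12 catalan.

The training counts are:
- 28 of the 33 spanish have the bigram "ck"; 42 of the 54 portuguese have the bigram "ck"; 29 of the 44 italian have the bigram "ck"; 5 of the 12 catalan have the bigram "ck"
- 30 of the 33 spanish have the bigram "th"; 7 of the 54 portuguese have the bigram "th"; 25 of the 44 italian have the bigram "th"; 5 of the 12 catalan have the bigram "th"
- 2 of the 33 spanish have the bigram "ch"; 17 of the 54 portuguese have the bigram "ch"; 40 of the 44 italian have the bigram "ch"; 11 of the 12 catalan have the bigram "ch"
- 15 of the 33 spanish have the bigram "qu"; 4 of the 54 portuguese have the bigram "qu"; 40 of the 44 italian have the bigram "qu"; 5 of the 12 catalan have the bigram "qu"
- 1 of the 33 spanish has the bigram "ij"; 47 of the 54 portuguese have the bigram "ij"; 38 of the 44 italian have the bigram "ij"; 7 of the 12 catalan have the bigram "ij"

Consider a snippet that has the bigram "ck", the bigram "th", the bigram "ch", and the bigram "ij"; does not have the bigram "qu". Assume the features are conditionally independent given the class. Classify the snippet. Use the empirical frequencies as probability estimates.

spanish: (33/143) × (28/33) × (30/33) × (2/33) × (18/33) × (1/33) ≈ 0.000178316
portuguese: (54/143) × (42/54) × (7/54) × (17/54) × (50/54) × (47/54) ≈ 0.00965946
italian: (44/143) × (29/44) × (25/44) × (40/44) × (4/44) × (38/44) ≈ 0.00822422
catalan: (12/143) × (5/12) × (5/12) × (11/12) × (7/12) × (7/12) ≈ 0.00454431
Highest score → portuguese.

portuguese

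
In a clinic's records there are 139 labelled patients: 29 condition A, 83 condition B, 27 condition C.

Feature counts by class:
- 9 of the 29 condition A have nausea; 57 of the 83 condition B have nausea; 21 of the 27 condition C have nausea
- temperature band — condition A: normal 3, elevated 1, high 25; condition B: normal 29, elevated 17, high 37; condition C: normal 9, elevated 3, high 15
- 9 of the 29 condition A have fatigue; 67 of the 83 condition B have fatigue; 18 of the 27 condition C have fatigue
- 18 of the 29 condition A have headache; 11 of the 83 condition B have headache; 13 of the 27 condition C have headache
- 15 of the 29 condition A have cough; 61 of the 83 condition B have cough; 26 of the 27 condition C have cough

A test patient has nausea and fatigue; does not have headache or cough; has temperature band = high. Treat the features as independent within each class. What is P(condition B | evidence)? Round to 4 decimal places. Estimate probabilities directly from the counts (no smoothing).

condition A: (29/139) × (9/29) × (25/29) × (9/29) × (11/29) × (14/29) ≈ 0.00317204
condition B: (83/139) × (57/83) × (37/83) × (67/83) × (72/83) × (22/83) ≈ 0.0339297
condition C: (27/139) × (21/27) × (15/27) × (18/27) × (14/27) × (1/27) ≈ 0.00107459
P(condition B | x) = 0.0339297 / 0.03817633 ≈ 0.8888

0.8888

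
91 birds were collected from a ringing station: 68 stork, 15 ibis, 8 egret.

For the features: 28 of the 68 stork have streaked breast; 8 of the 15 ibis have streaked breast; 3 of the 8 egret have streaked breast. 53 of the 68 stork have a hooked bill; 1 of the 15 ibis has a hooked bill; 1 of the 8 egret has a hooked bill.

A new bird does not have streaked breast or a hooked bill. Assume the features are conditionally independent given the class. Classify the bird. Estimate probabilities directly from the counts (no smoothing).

stork

stork: (68/91) × (40/68) × (15/68) ≈ 0.0969619
ibis: (15/91) × (7/15) × (14/15) ≈ 0.0717949
egret: (8/91) × (5/8) × (7/8) ≈ 0.0480769
Highest score → stork.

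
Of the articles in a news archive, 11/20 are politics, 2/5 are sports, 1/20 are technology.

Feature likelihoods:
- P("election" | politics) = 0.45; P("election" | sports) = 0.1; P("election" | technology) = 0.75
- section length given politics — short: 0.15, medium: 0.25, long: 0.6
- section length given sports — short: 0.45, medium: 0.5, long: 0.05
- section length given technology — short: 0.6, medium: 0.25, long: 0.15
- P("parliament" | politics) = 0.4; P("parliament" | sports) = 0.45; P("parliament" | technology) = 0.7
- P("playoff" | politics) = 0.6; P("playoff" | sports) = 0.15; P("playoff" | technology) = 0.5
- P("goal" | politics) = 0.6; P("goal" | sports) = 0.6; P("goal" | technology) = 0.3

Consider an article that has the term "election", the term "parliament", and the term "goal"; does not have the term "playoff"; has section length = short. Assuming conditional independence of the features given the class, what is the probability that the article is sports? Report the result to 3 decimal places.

0.411

politics: 0.55 × 0.45 × 0.15 × 0.4 × (1−0.6) × 0.6 = 0.003564
sports: 0.4 × 0.1 × 0.45 × 0.45 × (1−0.15) × 0.6 = 0.004131
technology: 0.05 × 0.75 × 0.6 × 0.7 × (1−0.5) × 0.3 = 0.0023625
P(sports | x) = 0.004131 / 0.0100575 ≈ 0.411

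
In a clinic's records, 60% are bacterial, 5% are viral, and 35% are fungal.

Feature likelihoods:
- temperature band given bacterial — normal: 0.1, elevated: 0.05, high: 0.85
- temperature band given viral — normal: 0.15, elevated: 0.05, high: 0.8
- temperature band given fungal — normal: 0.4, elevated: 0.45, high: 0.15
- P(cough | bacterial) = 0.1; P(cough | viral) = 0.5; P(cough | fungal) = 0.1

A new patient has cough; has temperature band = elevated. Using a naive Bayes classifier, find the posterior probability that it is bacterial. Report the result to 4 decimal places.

bacterial: 0.6 × 0.05 × 0.1 = 0.003
viral: 0.05 × 0.05 × 0.5 = 0.00125
fungal: 0.35 × 0.45 × 0.1 = 0.01575
P(bacterial | x) = 0.003 / 0.02 ≈ 0.1500

0.1500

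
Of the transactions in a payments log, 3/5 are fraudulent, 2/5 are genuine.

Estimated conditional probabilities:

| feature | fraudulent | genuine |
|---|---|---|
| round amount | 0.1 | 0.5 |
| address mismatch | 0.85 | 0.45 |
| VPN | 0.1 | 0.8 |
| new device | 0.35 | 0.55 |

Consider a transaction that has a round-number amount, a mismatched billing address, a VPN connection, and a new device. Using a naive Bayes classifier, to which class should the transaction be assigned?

genuine

fraudulent: 0.6 × 0.1 × 0.85 × 0.1 × 0.35 = 0.001785
genuine: 0.4 × 0.5 × 0.45 × 0.8 × 0.55 = 0.0396
Highest score → genuine.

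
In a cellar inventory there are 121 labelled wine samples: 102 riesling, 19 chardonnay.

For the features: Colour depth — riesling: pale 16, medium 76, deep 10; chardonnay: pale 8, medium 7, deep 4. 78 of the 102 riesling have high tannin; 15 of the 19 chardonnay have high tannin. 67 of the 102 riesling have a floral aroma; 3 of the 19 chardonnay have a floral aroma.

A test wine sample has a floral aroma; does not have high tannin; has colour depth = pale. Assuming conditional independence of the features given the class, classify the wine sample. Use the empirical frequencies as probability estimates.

riesling

riesling: (102/121) × (16/102) × (24/102) × (67/102) ≈ 0.0204371
chardonnay: (19/121) × (8/19) × (4/19) × (3/19) ≈ 0.00219775
Highest score → riesling.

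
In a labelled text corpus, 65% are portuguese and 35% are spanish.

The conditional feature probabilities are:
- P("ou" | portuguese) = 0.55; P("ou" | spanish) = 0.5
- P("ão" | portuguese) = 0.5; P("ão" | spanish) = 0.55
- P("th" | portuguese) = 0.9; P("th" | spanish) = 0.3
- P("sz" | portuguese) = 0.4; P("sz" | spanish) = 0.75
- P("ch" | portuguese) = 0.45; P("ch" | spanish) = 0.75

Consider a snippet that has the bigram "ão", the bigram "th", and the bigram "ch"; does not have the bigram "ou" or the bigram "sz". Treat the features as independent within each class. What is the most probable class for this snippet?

portuguese

portuguese: 0.65 × (1−0.55) × 0.5 × 0.9 × (1−0.4) × 0.45 = 0.03553875
spanish: 0.35 × (1−0.5) × 0.55 × 0.3 × (1−0.75) × 0.75 = 0.0054140625
Highest score → portuguese.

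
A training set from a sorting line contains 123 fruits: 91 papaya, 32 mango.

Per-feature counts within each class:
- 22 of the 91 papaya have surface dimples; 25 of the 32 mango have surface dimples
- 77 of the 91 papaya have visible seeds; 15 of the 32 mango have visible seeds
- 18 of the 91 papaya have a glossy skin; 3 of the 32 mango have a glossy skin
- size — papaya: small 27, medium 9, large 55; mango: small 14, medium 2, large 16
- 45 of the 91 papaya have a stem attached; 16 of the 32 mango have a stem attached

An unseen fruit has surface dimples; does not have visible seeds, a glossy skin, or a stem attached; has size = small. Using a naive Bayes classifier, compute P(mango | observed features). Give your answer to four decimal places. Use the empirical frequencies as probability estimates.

papaya: (91/123) × (22/91) × (14/91) × (73/91) × (27/91) × (46/91) ≈ 0.00331074
mango: (32/123) × (25/32) × (17/32) × (29/32) × (14/32) × (16/32) ≈ 0.0214057
P(mango | x) = 0.0214057 / 0.02471644 ≈ 0.8661

0.8661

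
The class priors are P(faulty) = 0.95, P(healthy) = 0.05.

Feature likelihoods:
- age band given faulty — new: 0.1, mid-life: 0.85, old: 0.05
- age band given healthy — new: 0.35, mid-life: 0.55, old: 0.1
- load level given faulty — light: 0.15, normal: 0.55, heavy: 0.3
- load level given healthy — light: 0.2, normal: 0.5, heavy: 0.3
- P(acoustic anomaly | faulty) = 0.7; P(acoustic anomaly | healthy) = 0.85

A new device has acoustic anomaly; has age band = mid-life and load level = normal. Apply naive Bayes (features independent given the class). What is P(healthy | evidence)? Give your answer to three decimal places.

0.036

faulty: 0.95 × 0.85 × 0.55 × 0.7 = 0.3108875
healthy: 0.05 × 0.55 × 0.5 × 0.85 = 0.0116875
P(healthy | x) = 0.0116875 / 0.322575 ≈ 0.036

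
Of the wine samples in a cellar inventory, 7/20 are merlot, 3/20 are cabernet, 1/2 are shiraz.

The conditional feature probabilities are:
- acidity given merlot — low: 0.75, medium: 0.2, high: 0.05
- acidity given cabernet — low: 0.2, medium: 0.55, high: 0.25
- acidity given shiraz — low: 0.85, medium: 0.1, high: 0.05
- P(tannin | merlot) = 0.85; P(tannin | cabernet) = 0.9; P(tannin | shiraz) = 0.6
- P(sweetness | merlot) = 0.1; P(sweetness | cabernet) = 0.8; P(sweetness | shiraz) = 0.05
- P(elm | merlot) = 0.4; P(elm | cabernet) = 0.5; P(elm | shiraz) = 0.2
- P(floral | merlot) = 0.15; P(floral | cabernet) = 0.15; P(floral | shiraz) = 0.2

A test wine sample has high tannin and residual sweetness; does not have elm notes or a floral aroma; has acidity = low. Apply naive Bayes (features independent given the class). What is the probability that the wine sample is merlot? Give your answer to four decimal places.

merlot: 0.35 × 0.75 × 0.85 × 0.1 × (1−0.4) × (1−0.15) = 0.011379375
cabernet: 0.15 × 0.2 × 0.9 × 0.8 × (1−0.5) × (1−0.15) = 0.00918
shiraz: 0.5 × 0.85 × 0.6 × 0.05 × (1−0.2) × (1−0.2) = 0.00816
P(merlot | x) = 0.011379375 / 0.028719375 ≈ 0.3962

0.3962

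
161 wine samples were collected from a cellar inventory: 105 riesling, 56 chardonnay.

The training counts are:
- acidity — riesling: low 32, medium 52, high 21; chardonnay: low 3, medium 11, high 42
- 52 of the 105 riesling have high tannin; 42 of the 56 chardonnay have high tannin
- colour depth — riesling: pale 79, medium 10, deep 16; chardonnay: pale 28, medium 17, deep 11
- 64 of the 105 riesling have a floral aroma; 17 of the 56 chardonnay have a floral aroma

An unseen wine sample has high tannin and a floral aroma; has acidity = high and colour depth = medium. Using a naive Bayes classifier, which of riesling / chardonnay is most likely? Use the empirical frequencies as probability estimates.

riesling: (105/161) × (21/105) × (52/105) × (10/105) × (64/105) ≈ 0.00374981
chardonnay: (56/161) × (42/56) × (42/56) × (17/56) × (17/56) ≈ 0.0180304
Highest score → chardonnay.

chardonnay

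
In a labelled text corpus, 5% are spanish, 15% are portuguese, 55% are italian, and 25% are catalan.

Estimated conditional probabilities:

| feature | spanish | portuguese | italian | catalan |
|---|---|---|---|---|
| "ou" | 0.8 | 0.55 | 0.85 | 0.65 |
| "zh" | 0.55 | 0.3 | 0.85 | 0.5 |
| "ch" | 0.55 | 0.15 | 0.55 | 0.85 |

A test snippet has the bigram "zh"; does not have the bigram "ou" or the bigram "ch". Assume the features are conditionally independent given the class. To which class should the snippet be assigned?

italian

spanish: 0.05 × (1−0.8) × 0.55 × (1−0.55) = 0.002475
portuguese: 0.15 × (1−0.55) × 0.3 × (1−0.15) = 0.0172125
italian: 0.55 × (1−0.85) × 0.85 × (1−0.55) = 0.03155625
catalan: 0.25 × (1−0.65) × 0.5 × (1−0.85) = 0.0065625
Highest score → italian.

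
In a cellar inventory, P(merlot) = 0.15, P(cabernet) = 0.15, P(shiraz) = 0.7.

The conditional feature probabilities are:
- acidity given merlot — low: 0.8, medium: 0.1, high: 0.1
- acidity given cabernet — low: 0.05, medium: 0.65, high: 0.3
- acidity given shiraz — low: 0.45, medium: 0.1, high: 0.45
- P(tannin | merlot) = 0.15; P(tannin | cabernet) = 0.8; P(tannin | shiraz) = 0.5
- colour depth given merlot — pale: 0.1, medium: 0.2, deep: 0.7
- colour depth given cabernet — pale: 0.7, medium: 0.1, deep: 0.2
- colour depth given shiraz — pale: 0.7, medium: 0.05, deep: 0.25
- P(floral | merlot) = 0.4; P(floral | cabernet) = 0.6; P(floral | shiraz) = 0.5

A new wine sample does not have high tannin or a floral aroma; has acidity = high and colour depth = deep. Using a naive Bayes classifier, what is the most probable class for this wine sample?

shiraz

merlot: 0.15 × 0.1 × (1−0.15) × 0.7 × (1−0.4) = 0.005355
cabernet: 0.15 × 0.3 × (1−0.8) × 0.2 × (1−0.6) = 0.00072
shiraz: 0.7 × 0.45 × (1−0.5) × 0.25 × (1−0.5) = 0.0196875
Highest score → shiraz.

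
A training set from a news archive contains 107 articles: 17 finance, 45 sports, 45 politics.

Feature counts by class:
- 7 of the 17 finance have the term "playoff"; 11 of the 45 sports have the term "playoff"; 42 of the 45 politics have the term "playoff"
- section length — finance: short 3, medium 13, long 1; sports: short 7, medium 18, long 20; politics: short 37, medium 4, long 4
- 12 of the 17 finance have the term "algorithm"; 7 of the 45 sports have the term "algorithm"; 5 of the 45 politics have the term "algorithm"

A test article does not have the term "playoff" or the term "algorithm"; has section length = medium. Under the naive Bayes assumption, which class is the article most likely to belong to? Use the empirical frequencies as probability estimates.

finance: (17/107) × (10/17) × (13/17) × (5/17) ≈ 0.02102
sports: (45/107) × (34/45) × (18/45) × (38/45) ≈ 0.107331
politics: (45/107) × (3/45) × (4/45) × (40/45) ≈ 0.0022153
Highest score → sports.

sports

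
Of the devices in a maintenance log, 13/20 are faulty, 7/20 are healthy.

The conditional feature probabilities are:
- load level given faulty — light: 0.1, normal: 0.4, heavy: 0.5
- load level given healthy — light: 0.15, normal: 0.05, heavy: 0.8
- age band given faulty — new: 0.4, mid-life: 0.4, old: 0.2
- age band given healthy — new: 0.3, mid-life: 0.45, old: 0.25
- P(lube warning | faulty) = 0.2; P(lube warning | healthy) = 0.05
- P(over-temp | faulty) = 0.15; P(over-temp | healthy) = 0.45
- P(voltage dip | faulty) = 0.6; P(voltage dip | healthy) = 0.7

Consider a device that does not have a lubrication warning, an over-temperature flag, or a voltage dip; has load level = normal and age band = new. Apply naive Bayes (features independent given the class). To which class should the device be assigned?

faulty: 0.65 × 0.4 × 0.4 × (1−0.2) × (1−0.15) × (1−0.6) = 0.028288
healthy: 0.35 × 0.05 × 0.3 × (1−0.05) × (1−0.45) × (1−0.7) = 0.0008229375
Highest score → faulty.

faulty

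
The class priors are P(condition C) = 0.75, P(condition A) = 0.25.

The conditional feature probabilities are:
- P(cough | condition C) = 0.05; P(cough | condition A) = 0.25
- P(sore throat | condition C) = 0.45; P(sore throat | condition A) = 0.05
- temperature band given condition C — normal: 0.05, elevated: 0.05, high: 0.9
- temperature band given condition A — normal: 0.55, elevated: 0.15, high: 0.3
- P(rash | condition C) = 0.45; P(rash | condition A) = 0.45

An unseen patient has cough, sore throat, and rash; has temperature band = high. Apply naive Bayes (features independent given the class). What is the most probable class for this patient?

condition C: 0.75 × 0.05 × 0.45 × 0.9 × 0.45 = 0.006834375
condition A: 0.25 × 0.25 × 0.05 × 0.3 × 0.45 = 0.000421875
Highest score → condition C.

condition C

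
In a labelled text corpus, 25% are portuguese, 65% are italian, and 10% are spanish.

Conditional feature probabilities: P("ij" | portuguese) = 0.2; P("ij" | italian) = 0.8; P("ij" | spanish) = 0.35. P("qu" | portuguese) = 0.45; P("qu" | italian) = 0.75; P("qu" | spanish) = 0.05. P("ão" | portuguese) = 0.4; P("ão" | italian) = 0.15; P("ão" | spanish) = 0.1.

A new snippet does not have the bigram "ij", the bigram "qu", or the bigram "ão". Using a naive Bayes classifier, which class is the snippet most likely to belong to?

portuguese: 0.25 × (1−0.2) × (1−0.45) × (1−0.4) = 0.066
italian: 0.65 × (1−0.8) × (1−0.75) × (1−0.15) = 0.027625
spanish: 0.1 × (1−0.35) × (1−0.05) × (1−0.1) = 0.055575
Highest score → portuguese.

portuguese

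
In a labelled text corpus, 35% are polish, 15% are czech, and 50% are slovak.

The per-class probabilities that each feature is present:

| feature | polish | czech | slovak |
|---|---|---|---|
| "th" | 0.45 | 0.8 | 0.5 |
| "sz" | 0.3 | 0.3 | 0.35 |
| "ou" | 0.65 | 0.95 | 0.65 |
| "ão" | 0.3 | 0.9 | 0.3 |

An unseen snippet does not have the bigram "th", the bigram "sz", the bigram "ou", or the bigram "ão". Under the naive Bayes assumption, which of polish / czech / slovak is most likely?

slovak

polish: 0.35 × (1−0.45) × (1−0.3) × (1−0.65) × (1−0.3) = 0.03301375
czech: 0.15 × (1−0.8) × (1−0.3) × (1−0.95) × (1−0.9) = 0.000105
slovak: 0.5 × (1−0.5) × (1−0.35) × (1−0.65) × (1−0.3) = 0.0398125
Highest score → slovak.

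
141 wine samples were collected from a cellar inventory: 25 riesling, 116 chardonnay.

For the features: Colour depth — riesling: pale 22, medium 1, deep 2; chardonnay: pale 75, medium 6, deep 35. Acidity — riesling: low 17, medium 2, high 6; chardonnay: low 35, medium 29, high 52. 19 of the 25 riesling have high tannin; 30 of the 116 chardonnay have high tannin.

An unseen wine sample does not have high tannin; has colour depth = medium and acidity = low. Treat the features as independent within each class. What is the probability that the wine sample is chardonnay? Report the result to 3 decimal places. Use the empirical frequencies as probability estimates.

riesling: (25/141) × (1/25) × (17/25) × (6/25) ≈ 0.00115745
chardonnay: (116/141) × (6/116) × (35/116) × (86/116) ≈ 0.00951881
P(chardonnay | x) = 0.00951881 / 0.01067626 ≈ 0.892

0.892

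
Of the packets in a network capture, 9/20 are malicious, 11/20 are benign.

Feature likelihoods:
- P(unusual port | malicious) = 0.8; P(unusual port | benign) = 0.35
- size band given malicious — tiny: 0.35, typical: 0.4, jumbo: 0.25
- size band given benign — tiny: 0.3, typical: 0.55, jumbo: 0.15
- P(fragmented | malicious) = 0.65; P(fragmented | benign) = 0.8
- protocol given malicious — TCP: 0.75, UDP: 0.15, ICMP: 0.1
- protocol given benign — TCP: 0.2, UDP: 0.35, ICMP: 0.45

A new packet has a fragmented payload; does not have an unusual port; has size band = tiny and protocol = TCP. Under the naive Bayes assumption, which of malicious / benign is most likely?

benign

malicious: 0.45 × (1−0.8) × 0.35 × 0.65 × 0.75 = 0.01535625
benign: 0.55 × (1−0.35) × 0.3 × 0.8 × 0.2 = 0.01716
Highest score → benign.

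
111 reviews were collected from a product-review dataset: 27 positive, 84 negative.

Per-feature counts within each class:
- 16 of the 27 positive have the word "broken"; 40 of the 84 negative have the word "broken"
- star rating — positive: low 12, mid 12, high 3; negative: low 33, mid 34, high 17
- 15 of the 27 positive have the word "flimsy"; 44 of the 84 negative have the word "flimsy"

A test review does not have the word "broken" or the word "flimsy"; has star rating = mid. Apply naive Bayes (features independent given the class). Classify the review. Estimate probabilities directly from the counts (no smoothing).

negative

positive: (27/111) × (11/27) × (12/27) × (12/27) ≈ 0.0195751
negative: (84/111) × (44/84) × (34/84) × (40/84) ≈ 0.0764029
Highest score → negative.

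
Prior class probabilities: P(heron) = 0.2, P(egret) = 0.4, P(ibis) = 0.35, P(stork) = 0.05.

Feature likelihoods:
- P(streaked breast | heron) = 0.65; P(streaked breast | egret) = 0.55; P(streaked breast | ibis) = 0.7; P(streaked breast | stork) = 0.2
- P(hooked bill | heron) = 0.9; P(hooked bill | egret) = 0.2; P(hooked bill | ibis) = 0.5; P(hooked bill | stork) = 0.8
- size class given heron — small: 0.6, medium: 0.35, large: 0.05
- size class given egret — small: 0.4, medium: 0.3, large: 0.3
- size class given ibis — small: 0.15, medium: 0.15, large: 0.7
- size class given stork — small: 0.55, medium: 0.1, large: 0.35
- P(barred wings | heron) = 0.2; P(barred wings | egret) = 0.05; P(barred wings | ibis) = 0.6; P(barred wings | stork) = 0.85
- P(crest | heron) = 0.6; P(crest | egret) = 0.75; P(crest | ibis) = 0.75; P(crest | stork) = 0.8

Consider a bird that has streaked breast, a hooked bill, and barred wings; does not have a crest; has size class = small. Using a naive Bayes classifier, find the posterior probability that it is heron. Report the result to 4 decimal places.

0.6013

heron: 0.2 × 0.65 × 0.9 × 0.6 × 0.2 × (1−0.6) = 0.005616
egret: 0.4 × 0.55 × 0.2 × 0.4 × 0.05 × (1−0.75) = 0.00022
ibis: 0.35 × 0.7 × 0.5 × 0.15 × 0.6 × (1−0.75) = 0.00275625
stork: 0.05 × 0.2 × 0.8 × 0.55 × 0.85 × (1−0.8) = 0.000748
P(heron | x) = 0.005616 / 0.00934025 ≈ 0.6013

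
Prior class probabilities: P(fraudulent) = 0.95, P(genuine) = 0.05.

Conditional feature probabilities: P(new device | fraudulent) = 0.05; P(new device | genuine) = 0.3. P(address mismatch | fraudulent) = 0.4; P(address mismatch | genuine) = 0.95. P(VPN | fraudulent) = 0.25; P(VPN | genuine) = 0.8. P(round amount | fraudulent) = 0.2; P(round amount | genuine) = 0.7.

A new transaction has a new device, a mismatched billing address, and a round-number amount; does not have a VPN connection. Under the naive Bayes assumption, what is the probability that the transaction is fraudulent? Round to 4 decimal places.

fraudulent: 0.95 × 0.05 × 0.4 × (1−0.25) × 0.2 = 0.00285
genuine: 0.05 × 0.3 × 0.95 × (1−0.8) × 0.7 = 0.001995
P(fraudulent | x) = 0.00285 / 0.004845 ≈ 0.5882

0.5882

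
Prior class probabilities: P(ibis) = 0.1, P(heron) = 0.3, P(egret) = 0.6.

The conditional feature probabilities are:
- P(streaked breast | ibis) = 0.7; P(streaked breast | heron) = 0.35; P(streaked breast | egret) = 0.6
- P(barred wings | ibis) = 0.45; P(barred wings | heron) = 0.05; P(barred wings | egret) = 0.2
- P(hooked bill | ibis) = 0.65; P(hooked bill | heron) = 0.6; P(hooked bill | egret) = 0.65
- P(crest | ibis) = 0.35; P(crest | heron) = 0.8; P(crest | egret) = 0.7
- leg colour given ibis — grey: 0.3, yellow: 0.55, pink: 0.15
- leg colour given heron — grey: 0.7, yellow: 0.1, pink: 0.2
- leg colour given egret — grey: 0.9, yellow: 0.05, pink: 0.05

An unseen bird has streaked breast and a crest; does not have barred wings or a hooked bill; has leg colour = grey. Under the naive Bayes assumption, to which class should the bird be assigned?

egret

ibis: 0.1 × 0.7 × (1−0.45) × (1−0.65) × 0.35 × 0.3 = 0.001414875
heron: 0.3 × 0.35 × (1−0.05) × (1−0.6) × 0.8 × 0.7 = 0.022344
egret: 0.6 × 0.6 × (1−0.2) × (1−0.65) × 0.7 × 0.9 = 0.063504
Highest score → egret.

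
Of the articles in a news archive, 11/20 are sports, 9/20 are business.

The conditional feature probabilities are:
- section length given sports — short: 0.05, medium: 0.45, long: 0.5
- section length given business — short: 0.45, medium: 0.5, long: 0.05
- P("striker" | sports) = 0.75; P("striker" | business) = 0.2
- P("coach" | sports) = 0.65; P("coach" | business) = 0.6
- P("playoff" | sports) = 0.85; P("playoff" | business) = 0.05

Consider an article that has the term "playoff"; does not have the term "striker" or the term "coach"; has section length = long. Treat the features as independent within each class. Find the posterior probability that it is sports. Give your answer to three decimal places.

0.983

sports: 0.55 × 0.5 × (1−0.75) × (1−0.65) × 0.85 = 0.020453125
business: 0.45 × 0.05 × (1−0.2) × (1−0.6) × 0.05 = 0.00036
P(sports | x) = 0.020453125 / 0.020813125 ≈ 0.983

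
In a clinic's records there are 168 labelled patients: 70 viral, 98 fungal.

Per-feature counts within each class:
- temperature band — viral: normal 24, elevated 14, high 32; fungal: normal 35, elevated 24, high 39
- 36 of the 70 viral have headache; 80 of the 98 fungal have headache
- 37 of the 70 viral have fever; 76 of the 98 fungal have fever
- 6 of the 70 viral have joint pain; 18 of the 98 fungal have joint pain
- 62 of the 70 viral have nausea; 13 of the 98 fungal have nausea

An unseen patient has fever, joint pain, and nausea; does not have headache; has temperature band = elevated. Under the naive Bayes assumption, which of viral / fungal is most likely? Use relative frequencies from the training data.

viral

viral: (70/168) × (14/70) × (34/70) × (37/70) × (6/70) × (62/70) ≈ 0.00162424
fungal: (98/168) × (24/98) × (18/98) × (76/98) × (18/98) × (13/98) ≈ 0.000495792
Highest score → viral.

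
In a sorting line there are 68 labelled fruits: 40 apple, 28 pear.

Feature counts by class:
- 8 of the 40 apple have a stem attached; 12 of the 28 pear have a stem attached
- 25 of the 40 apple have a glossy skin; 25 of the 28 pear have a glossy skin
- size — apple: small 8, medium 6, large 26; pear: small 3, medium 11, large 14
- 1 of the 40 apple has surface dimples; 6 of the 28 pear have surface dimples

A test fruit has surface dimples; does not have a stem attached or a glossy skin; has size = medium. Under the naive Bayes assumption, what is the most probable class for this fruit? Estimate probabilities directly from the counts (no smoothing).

pear

apple: (40/68) × (32/40) × (15/40) × (6/40) × (1/40) ≈ 0.000661765
pear: (28/68) × (16/28) × (3/28) × (11/28) × (6/28) ≈ 0.00212228
Highest score → pear.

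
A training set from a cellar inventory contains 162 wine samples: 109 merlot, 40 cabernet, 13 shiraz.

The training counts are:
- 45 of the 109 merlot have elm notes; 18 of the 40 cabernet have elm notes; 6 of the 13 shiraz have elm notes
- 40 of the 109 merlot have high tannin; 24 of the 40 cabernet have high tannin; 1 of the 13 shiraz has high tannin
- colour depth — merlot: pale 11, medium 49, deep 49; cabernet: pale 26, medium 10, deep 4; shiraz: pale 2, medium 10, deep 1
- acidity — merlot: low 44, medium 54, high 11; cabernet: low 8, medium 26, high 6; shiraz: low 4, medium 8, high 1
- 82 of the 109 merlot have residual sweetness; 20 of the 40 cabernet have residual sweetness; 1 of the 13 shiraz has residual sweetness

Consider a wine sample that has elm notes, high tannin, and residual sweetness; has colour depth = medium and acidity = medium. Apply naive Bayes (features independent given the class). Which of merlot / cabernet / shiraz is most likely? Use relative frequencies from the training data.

merlot: (109/162) × (45/109) × (40/109) × (49/109) × (54/109) × (82/109) ≈ 0.0170787
cabernet: (40/162) × (18/40) × (24/40) × (10/40) × (26/40) × (20/40) ≈ 0.00541667
shiraz: (13/162) × (6/13) × (1/13) × (10/13) × (8/13) × (1/13) ≈ 0.000103742
Highest score → merlot.

merlot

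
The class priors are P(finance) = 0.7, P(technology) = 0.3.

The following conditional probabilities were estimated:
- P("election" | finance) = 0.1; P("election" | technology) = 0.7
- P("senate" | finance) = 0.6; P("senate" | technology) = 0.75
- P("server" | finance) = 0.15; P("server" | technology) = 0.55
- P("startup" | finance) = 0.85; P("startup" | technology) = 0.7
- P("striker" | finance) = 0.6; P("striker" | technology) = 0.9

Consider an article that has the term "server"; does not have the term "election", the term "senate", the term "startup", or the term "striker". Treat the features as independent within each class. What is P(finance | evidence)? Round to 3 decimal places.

finance: 0.7 × (1−0.1) × (1−0.6) × 0.15 × (1−0.85) × (1−0.6) = 0.002268
technology: 0.3 × (1−0.7) × (1−0.75) × 0.55 × (1−0.7) × (1−0.9) = 0.00037125
P(finance | x) = 0.002268 / 0.00263925 ≈ 0.859

0.859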